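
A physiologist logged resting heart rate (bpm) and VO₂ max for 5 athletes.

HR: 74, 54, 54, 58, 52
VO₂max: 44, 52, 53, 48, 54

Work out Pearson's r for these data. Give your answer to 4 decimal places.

-0.9415

n = 5, Σx = 292, Σy = 251, Σx² = 17376, Σy² = 12669, Σxy = 14518
nΣxy − ΣxΣy = 72590 − 73292 = -702
nΣx² − (Σx)² = 86880 − 85264 = 1616; nΣy² − (Σy)² = 63345 − 63001 = 344
r = -702 / √(1616 × 344) = -702 / 745.5897 ≈ -0.9415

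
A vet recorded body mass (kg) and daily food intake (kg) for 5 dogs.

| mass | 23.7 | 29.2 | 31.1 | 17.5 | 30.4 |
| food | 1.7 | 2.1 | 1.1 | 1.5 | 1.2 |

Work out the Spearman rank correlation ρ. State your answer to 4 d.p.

Rank mass: 2, 3, 5, 1, 4
Rank food: 4, 5, 1, 3, 2
d = rank(mass) − rank(food): -2, -2, 4, -2, 2; Σd² = 32
ρ = 1 − 6Σd² / [n(n²−1)] = 1 − 6×32 / (5×24) = 1 − 192/120 ≈ -0.6000

-0.6000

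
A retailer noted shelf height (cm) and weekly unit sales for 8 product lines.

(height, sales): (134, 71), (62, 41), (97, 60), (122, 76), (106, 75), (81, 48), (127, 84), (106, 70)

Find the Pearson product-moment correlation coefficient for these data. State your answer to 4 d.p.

n = 8, Σx = 835, Σy = 525, Σx² = 91255, Σy² = 35983, Σxy = 57074
nΣxy − ΣxΣy = 456592 − 438375 = 18217
nΣx² − (Σx)² = 730040 − 697225 = 32815; nΣy² − (Σy)² = 287864 − 275625 = 12239
r = 18217 / √(32815 × 12239) = 18217 / 20040.5286 ≈ 0.9090

0.9090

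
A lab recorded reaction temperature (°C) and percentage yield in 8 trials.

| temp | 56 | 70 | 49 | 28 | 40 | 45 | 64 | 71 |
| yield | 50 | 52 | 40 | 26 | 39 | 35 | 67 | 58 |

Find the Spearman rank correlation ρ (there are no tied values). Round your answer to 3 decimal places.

0.905

Rank temp: 5, 7, 4, 1, 2, 3, 6, 8
Rank yield: 5, 6, 4, 1, 3, 2, 8, 7
d = rank(temp) − rank(yield): 0, 1, 0, 0, -1, 1, -2, 1; Σd² = 8
ρ = 1 − 6Σd² / [n(n²−1)] = 1 − 6×8 / (8×63) = 1 − 48/504 ≈ 0.905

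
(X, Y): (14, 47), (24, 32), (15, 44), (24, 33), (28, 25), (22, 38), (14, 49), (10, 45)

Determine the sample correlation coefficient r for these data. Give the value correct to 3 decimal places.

-0.939

n = 8, ΣX = 151, ΣY = 313, ΣX² = 3137, ΣY² = 12753, ΣXY = 5550
nΣXY − ΣXΣY = 44400 − 47263 = -2863
nΣX² − (ΣX)² = 25096 − 22801 = 2295; nΣY² − (ΣY)² = 102024 − 97969 = 4055
r = -2863 / √(2295 × 4055) = -2863 / 3050.6106 ≈ -0.939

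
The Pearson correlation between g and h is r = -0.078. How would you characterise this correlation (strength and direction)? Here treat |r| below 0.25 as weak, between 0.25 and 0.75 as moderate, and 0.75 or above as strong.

r = -0.078 < 0 so the relationship is negative.
|r| = 0.078, which falls in the weak range.

weak negative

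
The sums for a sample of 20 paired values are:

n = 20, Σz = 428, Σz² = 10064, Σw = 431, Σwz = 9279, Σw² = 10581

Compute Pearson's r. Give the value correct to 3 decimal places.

r = (nΣwz − ΣwΣz) / √[(nΣw² − (Σw)²)(nΣz² − (Σz)²)]
Numerator: 20×9279 − 431×428 = 1112
Denominator: √[(211620 − 185761)(201280 − 183184)] = √[25859 × 18096] = 21632.0240
r = 1112 / 21632.0240 ≈ 0.051

0.051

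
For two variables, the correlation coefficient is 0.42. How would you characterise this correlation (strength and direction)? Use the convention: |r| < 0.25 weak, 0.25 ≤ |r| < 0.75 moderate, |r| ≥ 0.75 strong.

r = 0.42 > 0 so the relationship is positive.
|r| = 0.42, which falls in the moderate range.

moderate positive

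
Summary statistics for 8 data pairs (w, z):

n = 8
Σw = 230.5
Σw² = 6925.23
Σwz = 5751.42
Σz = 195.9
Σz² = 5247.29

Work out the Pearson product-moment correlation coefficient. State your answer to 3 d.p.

r = (nΣwz − ΣwΣz) / √[(nΣw² − (Σw)²)(nΣz² − (Σz)²)]
Numerator: 8×5751.42 − 230.5×195.9 = 856.41
Denominator: √[(55401.84 − 53130.25)(41978.32 − 38376.81)] = √[2271.59 × 3601.51] = 2860.2717
r = 856.41 / 2860.2717 ≈ 0.299

0.299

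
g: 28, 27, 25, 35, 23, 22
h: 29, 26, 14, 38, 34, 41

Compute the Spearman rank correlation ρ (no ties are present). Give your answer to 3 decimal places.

-0.200

Rank g: 5, 4, 3, 6, 2, 1
Rank h: 3, 2, 1, 5, 4, 6
d = rank(g) − rank(h): 2, 2, 2, 1, -2, -5; Σd² = 42
ρ = 1 − 6Σd² / [n(n²−1)] = 1 − 6×42 / (6×35) = 1 − 252/210 ≈ -0.200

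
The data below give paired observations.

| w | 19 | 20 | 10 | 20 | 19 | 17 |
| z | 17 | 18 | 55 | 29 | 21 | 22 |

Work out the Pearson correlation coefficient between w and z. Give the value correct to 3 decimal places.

-0.905

n = 6, Σw = 105, Σz = 162, Σw² = 1911, Σz² = 5404, Σwz = 2586
nΣwz − ΣwΣz = 15516 − 17010 = -1494
nΣw² − (Σw)² = 11466 − 11025 = 441; nΣz² − (Σz)² = 32424 − 26244 = 6180
r = -1494 / √(441 × 6180) = -1494 / 1650.8725 ≈ -0.905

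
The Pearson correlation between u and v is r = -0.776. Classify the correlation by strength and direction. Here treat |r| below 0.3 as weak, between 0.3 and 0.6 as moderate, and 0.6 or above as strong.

r = -0.776 < 0 so the relationship is negative.
|r| = 0.776, which falls in the strong range.

strong negative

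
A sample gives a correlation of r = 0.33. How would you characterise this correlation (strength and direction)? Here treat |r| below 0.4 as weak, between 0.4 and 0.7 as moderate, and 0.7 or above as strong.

r = 0.33 > 0 so the relationship is positive.
|r| = 0.33, which falls in the weak range.

weak positive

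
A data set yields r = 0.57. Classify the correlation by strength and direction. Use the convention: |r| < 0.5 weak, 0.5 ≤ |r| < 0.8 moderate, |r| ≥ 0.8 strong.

r = 0.57 > 0 so the relationship is positive.
|r| = 0.57, which falls in the moderate range.

moderate positive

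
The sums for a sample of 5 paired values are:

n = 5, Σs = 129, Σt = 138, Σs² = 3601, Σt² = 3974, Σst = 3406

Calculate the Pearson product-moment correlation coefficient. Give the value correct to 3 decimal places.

r = (nΣst − ΣsΣt) / √[(nΣs² − (Σs)²)(nΣt² − (Σt)²)]
Numerator: 5×3406 − 129×138 = -772
Denominator: √[(18005 − 16641)(19870 − 19044)] = √[1364 × 826] = 1061.4443
r = -772 / 1061.4443 ≈ -0.727

-0.727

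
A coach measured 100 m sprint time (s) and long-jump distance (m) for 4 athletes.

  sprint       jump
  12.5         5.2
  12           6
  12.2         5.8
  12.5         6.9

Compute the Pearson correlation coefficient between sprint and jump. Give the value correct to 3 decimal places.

0.077

n = 4, Σx = 49.2, Σy = 23.9, Σx² = 605.34, Σy² = 144.29, Σxy = 294.01
nΣxy − ΣxΣy = 1176.04 − 1175.88 = 0.16
nΣx² − (Σx)² = 2421.36 − 2420.64 = 0.72; nΣy² − (Σy)² = 577.16 − 571.21 = 5.95
r = 0.16 / √(0.72 × 5.95) = 0.16 / 2.0698 ≈ 0.077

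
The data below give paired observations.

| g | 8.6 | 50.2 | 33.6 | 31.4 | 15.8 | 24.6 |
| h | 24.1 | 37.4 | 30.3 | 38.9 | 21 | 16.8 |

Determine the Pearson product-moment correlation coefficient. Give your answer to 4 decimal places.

0.6984

n = 6, Σg = 164.2, Σh = 168.5, Σg² = 5563.72, Σh² = 5134.11, Σgh = 5069.36
nΣgh − ΣgΣh = 30416.16 − 27667.7 = 2748.46
nΣg² − (Σg)² = 33382.32 − 26961.64 = 6420.68; nΣh² − (Σh)² = 30804.66 − 28392.25 = 2412.41
r = 2748.46 / √(6420.68 × 2412.41) = 2748.46 / 3935.6464 ≈ 0.6984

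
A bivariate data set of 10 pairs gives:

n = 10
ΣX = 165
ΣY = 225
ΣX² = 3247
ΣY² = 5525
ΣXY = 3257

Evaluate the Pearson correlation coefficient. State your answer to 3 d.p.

r = (nΣXY − ΣXΣY) / √[(nΣX² − (ΣX)²)(nΣY² − (ΣY)²)]
Numerator: 10×3257 − 165×225 = -4555
Denominator: √[(32470 − 27225)(55250 − 50625)] = √[5245 × 4625] = 4925.2538
r = -4555 / 4925.2538 ≈ -0.925

-0.925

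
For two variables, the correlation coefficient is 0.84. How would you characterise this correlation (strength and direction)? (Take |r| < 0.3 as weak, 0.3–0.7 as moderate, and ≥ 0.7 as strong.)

r = 0.84 > 0 so the relationship is positive.
|r| = 0.84, which falls in the strong range.

strong positive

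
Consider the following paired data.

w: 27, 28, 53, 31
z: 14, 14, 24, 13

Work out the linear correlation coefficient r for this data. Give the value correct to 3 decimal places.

0.974

n = 4, Σw = 139, Σz = 65, Σw² = 5283, Σz² = 1137, Σwz = 2445
nΣwz − ΣwΣz = 9780 − 9035 = 745
nΣw² − (Σw)² = 21132 − 19321 = 1811; nΣz² − (Σz)² = 4548 − 4225 = 323
r = 745 / √(1811 × 323) = 745 / 764.8222 ≈ 0.974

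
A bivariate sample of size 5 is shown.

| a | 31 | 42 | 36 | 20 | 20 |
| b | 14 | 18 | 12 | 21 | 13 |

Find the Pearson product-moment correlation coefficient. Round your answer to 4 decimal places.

-0.1518

n = 5, Σa = 149, Σb = 78, Σa² = 4821, Σb² = 1274, Σab = 2302
nΣab − ΣaΣb = 11510 − 11622 = -112
nΣa² − (Σa)² = 24105 − 22201 = 1904; nΣb² − (Σb)² = 6370 − 6084 = 286
r = -112 / √(1904 × 286) = -112 / 737.9322 ≈ -0.1518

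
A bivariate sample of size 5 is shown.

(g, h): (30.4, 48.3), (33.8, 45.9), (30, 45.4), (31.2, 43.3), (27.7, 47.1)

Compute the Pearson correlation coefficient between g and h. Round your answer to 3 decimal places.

n = 5, Σg = 153.1, Σh = 230, Σg² = 4707.33, Σh² = 10594.16, Σgh = 7037.37
nΣgh − ΣgΣh = 35186.85 − 35213 = -26.15
nΣg² − (Σg)² = 23536.65 − 23439.61 = 97.04; nΣh² − (Σh)² = 52970.8 − 52900 = 70.8
r = -26.15 / √(97.04 × 70.8) = -26.15 / 82.8881 ≈ -0.315

-0.315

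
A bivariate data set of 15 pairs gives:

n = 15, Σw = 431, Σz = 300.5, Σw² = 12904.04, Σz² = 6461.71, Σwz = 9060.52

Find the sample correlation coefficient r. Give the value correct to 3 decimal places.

r = (nΣwz − ΣwΣz) / √[(nΣw² − (Σw)²)(nΣz² − (Σz)²)]
Numerator: 15×9060.52 − 431×300.5 = 6392.3
Denominator: √[(193560.6 − 185761)(96925.65 − 90300.25)] = √[7799.6 × 6625.4] = 7188.5652
r = 6392.3 / 7188.5652 ≈ 0.889

0.889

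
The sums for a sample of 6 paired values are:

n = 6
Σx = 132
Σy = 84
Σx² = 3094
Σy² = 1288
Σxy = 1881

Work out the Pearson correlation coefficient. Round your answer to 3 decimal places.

0.226

r = (nΣxy − ΣxΣy) / √[(nΣx² − (Σx)²)(nΣy² − (Σy)²)]
Numerator: 6×1881 − 132×84 = 198
Denominator: √[(18564 − 17424)(7728 − 7056)] = √[1140 × 672] = 875.2600
r = 198 / 875.2600 ≈ 0.226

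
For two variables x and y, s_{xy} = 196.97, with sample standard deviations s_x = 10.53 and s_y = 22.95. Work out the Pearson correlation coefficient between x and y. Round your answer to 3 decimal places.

0.815

r = Cov(x,y) / (s_x · s_y) = 196.97 / (10.53 × 22.95)
  = 196.97 / 241.6635 ≈ 0.815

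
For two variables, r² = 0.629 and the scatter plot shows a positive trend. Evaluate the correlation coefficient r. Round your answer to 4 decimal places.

|r| = √0.629 = 0.7931
The association is positive, so r = 0.7931.

0.7931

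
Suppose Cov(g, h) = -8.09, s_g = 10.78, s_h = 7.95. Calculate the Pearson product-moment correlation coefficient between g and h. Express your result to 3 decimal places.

r = Cov(g,h) / (s_g · s_h) = -8.09 / (10.78 × 7.95)
  = -8.09 / 85.7010 ≈ -0.094

-0.094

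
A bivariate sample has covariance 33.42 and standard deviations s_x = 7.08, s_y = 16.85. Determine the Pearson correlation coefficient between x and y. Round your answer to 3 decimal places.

0.280

r = Cov(x,y) / (s_x · s_y) = 33.42 / (7.08 × 16.85)
  = 33.42 / 119.2980 ≈ 0.280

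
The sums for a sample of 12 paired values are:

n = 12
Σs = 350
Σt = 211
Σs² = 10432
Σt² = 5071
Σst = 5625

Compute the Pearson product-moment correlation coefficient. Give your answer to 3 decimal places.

-0.959

r = (nΣst − ΣsΣt) / √[(nΣs² − (Σs)²)(nΣt² − (Σt)²)]
Numerator: 12×5625 − 350×211 = -6350
Denominator: √[(125184 − 122500)(60852 − 44521)] = √[2684 × 16331] = 6620.6045
r = -6350 / 6620.6045 ≈ -0.959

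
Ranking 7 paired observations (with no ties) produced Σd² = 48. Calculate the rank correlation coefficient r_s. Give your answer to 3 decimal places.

0.143

ρ = 1 − 6Σd² / [n(n²−1)] = 1 − 6×48 / (7×48)
  = 1 − 288/336 = 1 − 0.8571 ≈ 0.143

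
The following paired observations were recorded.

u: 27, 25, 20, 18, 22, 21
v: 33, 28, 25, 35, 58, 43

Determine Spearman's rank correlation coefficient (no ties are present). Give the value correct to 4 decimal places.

Rank u: 6, 5, 2, 1, 4, 3
Rank v: 3, 2, 1, 4, 6, 5
d = rank(u) − rank(v): 3, 3, 1, -3, -2, -2; Σd² = 36
ρ = 1 − 6Σd² / [n(n²−1)] = 1 − 6×36 / (6×35) = 1 − 216/210 ≈ -0.0286

-0.0286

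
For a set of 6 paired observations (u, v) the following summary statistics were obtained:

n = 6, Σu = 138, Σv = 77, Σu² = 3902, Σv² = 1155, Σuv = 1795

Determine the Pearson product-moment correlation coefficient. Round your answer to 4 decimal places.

r = (nΣuv − ΣuΣv) / √[(nΣu² − (Σu)²)(nΣv² − (Σv)²)]
Numerator: 6×1795 − 138×77 = 144
Denominator: √[(23412 − 19044)(6930 − 5929)] = √[4368 × 1001] = 2091.0208
r = 144 / 2091.0208 ≈ 0.0689

0.0689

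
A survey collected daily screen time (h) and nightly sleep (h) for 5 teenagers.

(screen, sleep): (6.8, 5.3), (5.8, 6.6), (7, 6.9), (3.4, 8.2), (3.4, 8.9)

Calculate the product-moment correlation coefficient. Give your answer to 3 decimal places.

n = 5, Σx = 26.4, Σy = 35.9, Σx² = 152, Σy² = 265.71, Σxy = 180.76
nΣxy − ΣxΣy = 903.8 − 947.76 = -43.96
nΣx² − (Σx)² = 760 − 696.96 = 63.04; nΣy² − (Σy)² = 1328.55 − 1288.81 = 39.74
r = -43.96 / √(63.04 × 39.74) = -43.96 / 50.0521 ≈ -0.878

-0.878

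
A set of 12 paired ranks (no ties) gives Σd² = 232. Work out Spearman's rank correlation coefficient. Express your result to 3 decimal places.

ρ = 1 − 6Σd² / [n(n²−1)] = 1 − 6×232 / (12×143)
  = 1 − 1392/1716 = 1 − 0.8112 ≈ 0.189

0.189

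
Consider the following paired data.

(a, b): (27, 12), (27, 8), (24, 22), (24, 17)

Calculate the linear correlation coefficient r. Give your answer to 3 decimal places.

-0.903

n = 4, Σa = 102, Σb = 59, Σa² = 2610, Σb² = 981, Σab = 1476
nΣab − ΣaΣb = 5904 − 6018 = -114
nΣa² − (Σa)² = 10440 − 10404 = 36; nΣb² − (Σb)² = 3924 − 3481 = 443
r = -114 / √(36 × 443) = -114 / 126.2854 ≈ -0.903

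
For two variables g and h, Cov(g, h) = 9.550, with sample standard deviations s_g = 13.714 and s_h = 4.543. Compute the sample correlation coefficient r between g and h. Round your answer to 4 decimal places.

r = Cov(g,h) / (s_g · s_h) = 9.550 / (13.714 × 4.543)
  = 9.550 / 62.3027 ≈ 0.1533

0.1533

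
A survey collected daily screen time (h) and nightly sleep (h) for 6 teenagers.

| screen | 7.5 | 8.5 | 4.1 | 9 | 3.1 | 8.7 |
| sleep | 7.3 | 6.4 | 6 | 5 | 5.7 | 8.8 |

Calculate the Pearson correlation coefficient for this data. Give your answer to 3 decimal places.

n = 6, Σx = 40.9, Σy = 39.2, Σx² = 311.61, Σy² = 265.18, Σxy = 272.98
nΣxy − ΣxΣy = 1637.88 − 1603.28 = 34.6
nΣx² − (Σx)² = 1869.66 − 1672.81 = 196.85; nΣy² − (Σy)² = 1591.08 − 1536.64 = 54.44
r = 34.6 / √(196.85 × 54.44) = 34.6 / 103.5206 ≈ 0.334

0.334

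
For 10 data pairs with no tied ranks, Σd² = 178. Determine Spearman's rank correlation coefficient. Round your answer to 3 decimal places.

ρ = 1 − 6Σd² / [n(n²−1)] = 1 − 6×178 / (10×99)
  = 1 − 1068/990 = 1 − 1.0788 ≈ -0.079

-0.079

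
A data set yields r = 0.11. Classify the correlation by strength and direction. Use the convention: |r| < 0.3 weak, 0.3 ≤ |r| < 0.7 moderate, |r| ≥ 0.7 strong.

r = 0.11 > 0 so the relationship is positive.
|r| = 0.11, which falls in the weak range.

weak positive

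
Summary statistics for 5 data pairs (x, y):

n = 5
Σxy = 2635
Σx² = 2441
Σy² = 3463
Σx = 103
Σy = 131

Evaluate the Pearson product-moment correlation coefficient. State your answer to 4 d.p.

r = (nΣxy − ΣxΣy) / √[(nΣx² − (Σx)²)(nΣy² − (Σy)²)]
Numerator: 5×2635 − 103×131 = -318
Denominator: √[(12205 − 10609)(17315 − 17161)] = √[1596 × 154] = 495.7661
r = -318 / 495.7661 ≈ -0.6414

-0.6414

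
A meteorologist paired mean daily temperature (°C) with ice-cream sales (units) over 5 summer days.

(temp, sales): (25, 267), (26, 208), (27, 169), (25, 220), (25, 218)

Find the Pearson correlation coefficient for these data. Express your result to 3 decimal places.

n = 5, Σx = 128, Σy = 1082, Σx² = 3280, Σy² = 239038, Σxy = 27596
nΣxy − ΣxΣy = 137980 − 138496 = -516
nΣx² − (Σx)² = 16400 − 16384 = 16; nΣy² − (Σy)² = 1195190 − 1170724 = 24466
r = -516 / √(16 × 24466) = -516 / 625.6644 ≈ -0.825

-0.825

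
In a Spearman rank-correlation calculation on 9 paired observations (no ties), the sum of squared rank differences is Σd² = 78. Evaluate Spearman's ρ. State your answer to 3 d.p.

ρ = 1 − 6Σd² / [n(n²−1)] = 1 − 6×78 / (9×80)
  = 1 − 468/720 = 1 − 0.6500 ≈ 0.350

0.350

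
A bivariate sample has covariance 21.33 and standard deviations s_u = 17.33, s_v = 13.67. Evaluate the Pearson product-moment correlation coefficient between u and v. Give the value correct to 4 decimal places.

0.0900

r = Cov(u,v) / (s_u · s_v) = 21.33 / (17.33 × 13.67)
  = 21.33 / 236.9011 ≈ 0.0900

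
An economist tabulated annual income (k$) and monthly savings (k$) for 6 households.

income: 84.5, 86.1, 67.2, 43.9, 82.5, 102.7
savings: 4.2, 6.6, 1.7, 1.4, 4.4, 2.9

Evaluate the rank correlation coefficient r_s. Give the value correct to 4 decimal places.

Rank income: 4, 5, 2, 1, 3, 6
Rank savings: 4, 6, 2, 1, 5, 3
d = rank(income) − rank(savings): 0, -1, 0, 0, -2, 3; Σd² = 14
ρ = 1 − 6Σd² / [n(n²−1)] = 1 − 6×14 / (6×35) = 1 − 84/210 ≈ 0.6000

0.6000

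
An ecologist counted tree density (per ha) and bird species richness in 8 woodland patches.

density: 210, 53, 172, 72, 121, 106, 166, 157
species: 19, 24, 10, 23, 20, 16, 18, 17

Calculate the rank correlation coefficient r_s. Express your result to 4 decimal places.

Rank density: 8, 1, 7, 2, 4, 3, 6, 5
Rank species: 5, 8, 1, 7, 6, 2, 4, 3
d = rank(density) − rank(species): 3, -7, 6, -5, -2, 1, 2, 2; Σd² = 132
ρ = 1 − 6Σd² / [n(n²−1)] = 1 − 6×132 / (8×63) = 1 − 792/504 ≈ -0.5714

-0.5714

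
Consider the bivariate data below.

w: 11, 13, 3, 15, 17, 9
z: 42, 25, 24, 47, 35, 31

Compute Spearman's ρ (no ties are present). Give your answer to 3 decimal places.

Rank w: 3, 4, 1, 5, 6, 2
Rank z: 5, 2, 1, 6, 4, 3
d = rank(w) − rank(z): -2, 2, 0, -1, 2, -1; Σd² = 14
ρ = 1 − 6Σd² / [n(n²−1)] = 1 − 6×14 / (6×35) = 1 − 84/210 ≈ 0.600

0.600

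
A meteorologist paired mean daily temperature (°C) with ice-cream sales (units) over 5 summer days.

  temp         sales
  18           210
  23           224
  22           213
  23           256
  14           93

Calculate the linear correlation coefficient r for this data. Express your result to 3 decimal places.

0.908

n = 5, Σx = 100, Σy = 996, Σx² = 2062, Σy² = 213830, Σxy = 20808
nΣxy − ΣxΣy = 104040 − 99600 = 4440
nΣx² − (Σx)² = 10310 − 10000 = 310; nΣy² − (Σy)² = 1069150 − 992016 = 77134
r = 4440 / √(310 × 77134) = 4440 / 4889.9427 ≈ 0.908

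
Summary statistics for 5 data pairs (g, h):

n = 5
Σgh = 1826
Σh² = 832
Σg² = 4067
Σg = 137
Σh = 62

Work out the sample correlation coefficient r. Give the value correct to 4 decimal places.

r = (nΣgh − ΣgΣh) / √[(nΣg² − (Σg)²)(nΣh² − (Σh)²)]
Numerator: 5×1826 − 137×62 = 636
Denominator: √[(20335 − 18769)(4160 − 3844)] = √[1566 × 316] = 703.4600
r = 636 / 703.4600 ≈ 0.9041

0.9041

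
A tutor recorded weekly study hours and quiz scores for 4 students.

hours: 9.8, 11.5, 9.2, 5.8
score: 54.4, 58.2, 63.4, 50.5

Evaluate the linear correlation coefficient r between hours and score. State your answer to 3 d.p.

0.586

n = 4, Σx = 36.3, Σy = 226.5, Σx² = 346.57, Σy² = 12916.41, Σxy = 2078.6
nΣxy − ΣxΣy = 8314.4 − 8221.95 = 92.45
nΣx² − (Σx)² = 1386.28 − 1317.69 = 68.59; nΣy² − (Σy)² = 51665.64 − 51302.25 = 363.39
r = 92.45 / √(68.59 × 363.39) = 92.45 / 157.8763 ≈ 0.586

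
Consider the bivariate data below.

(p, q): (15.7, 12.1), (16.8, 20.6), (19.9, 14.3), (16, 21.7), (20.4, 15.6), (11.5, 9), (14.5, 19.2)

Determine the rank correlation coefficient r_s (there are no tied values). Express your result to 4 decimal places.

0.3214

Rank p: 3, 5, 6, 4, 7, 1, 2
Rank q: 2, 6, 3, 7, 4, 1, 5
d = rank(p) − rank(q): 1, -1, 3, -3, 3, 0, -3; Σd² = 38
ρ = 1 − 6Σd² / [n(n²−1)] = 1 − 6×38 / (7×48) = 1 − 228/336 ≈ 0.3214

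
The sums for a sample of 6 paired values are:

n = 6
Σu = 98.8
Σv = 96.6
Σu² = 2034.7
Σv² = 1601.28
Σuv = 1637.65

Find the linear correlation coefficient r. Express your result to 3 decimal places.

0.343

r = (nΣuv − ΣuΣv) / √[(nΣu² − (Σu)²)(nΣv² − (Σv)²)]
Numerator: 6×1637.65 − 98.8×96.6 = 281.82
Denominator: √[(12208.2 − 9761.44)(9607.68 − 9331.56)] = √[2446.76 × 276.12] = 821.9485
r = 281.82 / 821.9485 ≈ 0.343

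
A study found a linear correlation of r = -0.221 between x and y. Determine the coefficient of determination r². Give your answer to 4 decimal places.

0.0488

r² = (-0.221)² = 0.0488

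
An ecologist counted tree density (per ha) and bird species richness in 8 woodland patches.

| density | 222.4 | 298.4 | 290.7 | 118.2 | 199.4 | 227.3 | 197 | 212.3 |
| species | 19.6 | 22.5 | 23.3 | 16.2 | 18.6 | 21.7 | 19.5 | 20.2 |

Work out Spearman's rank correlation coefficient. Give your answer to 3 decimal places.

Rank density: 5, 8, 7, 1, 3, 6, 2, 4
Rank species: 4, 7, 8, 1, 2, 6, 3, 5
d = rank(density) − rank(species): 1, 1, -1, 0, 1, 0, -1, -1; Σd² = 6
ρ = 1 − 6Σd² / [n(n²−1)] = 1 − 6×6 / (8×63) = 1 − 36/504 ≈ 0.929

0.929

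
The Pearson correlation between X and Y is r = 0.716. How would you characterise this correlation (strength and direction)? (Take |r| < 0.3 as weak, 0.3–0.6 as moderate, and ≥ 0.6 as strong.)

r = 0.716 > 0 so the relationship is positive.
|r| = 0.716, which falls in the strong range.

strong positive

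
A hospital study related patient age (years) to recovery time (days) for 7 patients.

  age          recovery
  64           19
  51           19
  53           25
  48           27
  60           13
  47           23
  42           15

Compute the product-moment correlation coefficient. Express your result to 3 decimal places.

n = 7, Σx = 365, Σy = 141, Σx² = 19383, Σy² = 2999, Σxy = 7297
nΣxy − ΣxΣy = 51079 − 51465 = -386
nΣx² − (Σx)² = 135681 − 133225 = 2456; nΣy² − (Σy)² = 20993 − 19881 = 1112
r = -386 / √(2456 × 1112) = -386 / 1652.5955 ≈ -0.234

-0.234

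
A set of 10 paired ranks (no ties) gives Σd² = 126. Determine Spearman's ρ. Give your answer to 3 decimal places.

ρ = 1 − 6Σd² / [n(n²−1)] = 1 − 6×126 / (10×99)
  = 1 − 756/990 = 1 − 0.7636 ≈ 0.236

0.236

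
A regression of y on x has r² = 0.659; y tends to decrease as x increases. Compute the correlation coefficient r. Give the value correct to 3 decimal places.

-0.812

|r| = √0.659 = 0.812
The association is negative, so r = −0.812.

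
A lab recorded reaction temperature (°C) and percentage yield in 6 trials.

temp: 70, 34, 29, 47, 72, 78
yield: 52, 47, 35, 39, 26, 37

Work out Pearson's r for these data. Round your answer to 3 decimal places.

n = 6, Σx = 330, Σy = 236, Σx² = 20374, Σy² = 9704, Σxy = 12844
nΣxy − ΣxΣy = 77064 − 77880 = -816
nΣx² − (Σx)² = 122244 − 108900 = 13344; nΣy² − (Σy)² = 58224 − 55696 = 2528
r = -816 / √(13344 × 2528) = -816 / 5808.0661 ≈ -0.140

-0.140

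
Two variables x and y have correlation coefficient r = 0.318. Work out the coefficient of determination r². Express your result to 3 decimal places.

0.101

r² = (0.318)² = 0.101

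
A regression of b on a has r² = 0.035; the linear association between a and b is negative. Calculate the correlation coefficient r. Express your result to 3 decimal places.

-0.187

|r| = √0.035 = 0.187
The association is negative, so r = −0.187.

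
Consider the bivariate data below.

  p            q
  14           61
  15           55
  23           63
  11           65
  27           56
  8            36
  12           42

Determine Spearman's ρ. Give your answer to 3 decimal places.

0.286

Rank p: 4, 5, 6, 2, 7, 1, 3
Rank q: 5, 3, 6, 7, 4, 1, 2
d = rank(p) − rank(q): -1, 2, 0, -5, 3, 0, 1; Σd² = 40
ρ = 1 − 6Σd² / [n(n²−1)] = 1 − 6×40 / (7×48) = 1 − 240/336 ≈ 0.286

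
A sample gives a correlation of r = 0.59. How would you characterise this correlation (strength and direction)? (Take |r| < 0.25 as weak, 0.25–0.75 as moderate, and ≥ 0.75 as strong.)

moderate positive

r = 0.59 > 0 so the relationship is positive.
|r| = 0.59, which falls in the moderate range.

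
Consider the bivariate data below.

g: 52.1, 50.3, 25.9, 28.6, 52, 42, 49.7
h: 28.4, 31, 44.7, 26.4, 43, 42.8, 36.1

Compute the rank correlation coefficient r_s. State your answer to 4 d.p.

Rank g: 7, 5, 1, 2, 6, 3, 4
Rank h: 2, 3, 7, 1, 6, 5, 4
d = rank(g) − rank(h): 5, 2, -6, 1, 0, -2, 0; Σd² = 70
ρ = 1 − 6Σd² / [n(n²−1)] = 1 − 6×70 / (7×48) = 1 − 420/336 ≈ -0.2500

-0.2500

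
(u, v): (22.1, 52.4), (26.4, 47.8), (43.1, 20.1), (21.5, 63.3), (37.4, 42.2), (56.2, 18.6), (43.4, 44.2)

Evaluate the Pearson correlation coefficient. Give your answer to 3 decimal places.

-0.876

n = 7, Σu = 250.1, Σv = 288.6, Σu² = 9945.99, Σv² = 13521.94, Σuv = 9189.1
nΣuv − ΣuΣv = 64323.7 − 72178.86 = -7855.16
nΣu² − (Σu)² = 69621.93 − 62550.01 = 7071.92; nΣv² − (Σv)² = 94653.58 − 83289.96 = 11363.62
r = -7855.16 / √(7071.92 × 11363.62) = -7855.16 / 8964.5196 ≈ -0.876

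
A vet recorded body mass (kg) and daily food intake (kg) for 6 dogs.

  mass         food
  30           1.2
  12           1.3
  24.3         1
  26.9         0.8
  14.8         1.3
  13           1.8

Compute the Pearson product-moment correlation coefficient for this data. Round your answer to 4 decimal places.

n = 6, Σx = 121, Σy = 7.4, Σx² = 2746.14, Σy² = 9.7, Σxy = 140.06
nΣxy − ΣxΣy = 840.36 − 895.4 = -55.04
nΣx² − (Σx)² = 16476.84 − 14641 = 1835.84; nΣy² − (Σy)² = 58.2 − 54.76 = 3.44
r = -55.04 / √(1835.84 × 3.44) = -55.04 / 79.4688 ≈ -0.6926

-0.6926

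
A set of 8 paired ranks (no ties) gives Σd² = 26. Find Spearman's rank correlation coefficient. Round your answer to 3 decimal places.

0.690

ρ = 1 − 6Σd² / [n(n²−1)] = 1 − 6×26 / (8×63)
  = 1 − 156/504 = 1 − 0.3095 ≈ 0.690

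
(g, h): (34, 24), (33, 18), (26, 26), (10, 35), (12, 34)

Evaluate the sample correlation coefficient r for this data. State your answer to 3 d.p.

-0.944

n = 5, Σg = 115, Σh = 137, Σg² = 3165, Σh² = 3957, Σgh = 2844
nΣgh − ΣgΣh = 14220 − 15755 = -1535
nΣg² − (Σg)² = 15825 − 13225 = 2600; nΣh² − (Σh)² = 19785 − 18769 = 1016
r = -1535 / √(2600 × 1016) = -1535 / 1625.3000 ≈ -0.944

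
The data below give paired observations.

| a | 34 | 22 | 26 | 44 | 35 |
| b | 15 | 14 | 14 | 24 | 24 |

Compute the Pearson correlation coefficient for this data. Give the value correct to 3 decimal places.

n = 5, Σa = 161, Σb = 91, Σa² = 5477, Σb² = 1769, Σab = 3078
nΣab − ΣaΣb = 15390 − 14651 = 739
nΣa² − (Σa)² = 27385 − 25921 = 1464; nΣb² − (Σb)² = 8845 − 8281 = 564
r = 739 / √(1464 × 564) = 739 / 908.6782 ≈ 0.813

0.813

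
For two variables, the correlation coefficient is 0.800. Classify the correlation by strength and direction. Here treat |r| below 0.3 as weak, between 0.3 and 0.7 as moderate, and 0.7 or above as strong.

strong positive

r = 0.800 > 0 so the relationship is positive.
|r| = 0.800, which falls in the strong range.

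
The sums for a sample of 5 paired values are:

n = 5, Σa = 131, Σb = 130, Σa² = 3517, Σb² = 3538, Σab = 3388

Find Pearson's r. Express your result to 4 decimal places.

-0.1555

r = (nΣab − ΣaΣb) / √[(nΣa² − (Σa)²)(nΣb² − (Σb)²)]
Numerator: 5×3388 − 131×130 = -90
Denominator: √[(17585 − 17161)(17690 − 16900)] = √[424 × 790] = 578.7573
r = -90 / 578.7573 ≈ -0.1555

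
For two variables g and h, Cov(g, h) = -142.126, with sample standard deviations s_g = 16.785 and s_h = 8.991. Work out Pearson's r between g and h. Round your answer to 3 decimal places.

r = Cov(g,h) / (s_g · s_h) = -142.126 / (16.785 × 8.991)
  = -142.126 / 150.9139 ≈ -0.942

-0.942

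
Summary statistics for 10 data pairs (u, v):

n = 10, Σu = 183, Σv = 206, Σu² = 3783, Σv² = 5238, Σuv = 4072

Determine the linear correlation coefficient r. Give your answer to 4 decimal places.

0.4600

r = (nΣuv − ΣuΣv) / √[(nΣu² − (Σu)²)(nΣv² − (Σv)²)]
Numerator: 10×4072 − 183×206 = 3022
Denominator: √[(37830 − 33489)(52380 − 42436)] = √[4341 × 9944] = 6570.1525
r = 3022 / 6570.1525 ≈ 0.4600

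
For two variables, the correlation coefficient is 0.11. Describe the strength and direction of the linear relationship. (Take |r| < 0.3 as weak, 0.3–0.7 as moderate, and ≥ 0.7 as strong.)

weak positive

r = 0.11 > 0 so the relationship is positive.
|r| = 0.11, which falls in the weak range.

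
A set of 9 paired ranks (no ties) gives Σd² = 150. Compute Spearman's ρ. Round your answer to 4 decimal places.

ρ = 1 − 6Σd² / [n(n²−1)] = 1 − 6×150 / (9×80)
  = 1 − 900/720 = 1 − 1.25000 ≈ -0.2500

-0.2500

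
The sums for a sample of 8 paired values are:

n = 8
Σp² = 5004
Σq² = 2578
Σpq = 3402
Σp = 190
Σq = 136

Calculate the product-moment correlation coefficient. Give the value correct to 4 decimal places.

0.4757

r = (nΣpq − ΣpΣq) / √[(nΣp² − (Σp)²)(nΣq² − (Σq)²)]
Numerator: 8×3402 − 190×136 = 1376
Denominator: √[(40032 − 36100)(20624 − 18496)] = √[3932 × 2128] = 2892.6279
r = 1376 / 2892.6279 ≈ 0.4757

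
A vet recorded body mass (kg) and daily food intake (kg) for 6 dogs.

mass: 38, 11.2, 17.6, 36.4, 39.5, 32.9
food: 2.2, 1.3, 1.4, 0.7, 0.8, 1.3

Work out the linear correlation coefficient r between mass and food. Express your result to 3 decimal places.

n = 6, Σx = 175.6, Σy = 7.7, Σx² = 5846.82, Σy² = 11.31, Σxy = 222.65
nΣxy − ΣxΣy = 1335.9 − 1352.12 = -16.22
nΣx² − (Σx)² = 35080.92 − 30835.36 = 4245.56; nΣy² − (Σy)² = 67.86 − 59.29 = 8.57
r = -16.22 / √(4245.56 × 8.57) = -16.22 / 190.7471 ≈ -0.085

-0.085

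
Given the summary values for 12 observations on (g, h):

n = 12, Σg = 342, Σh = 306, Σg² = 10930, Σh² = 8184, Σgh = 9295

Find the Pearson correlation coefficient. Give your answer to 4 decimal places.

r = (nΣgh − ΣgΣh) / √[(nΣg² − (Σg)²)(nΣh² − (Σh)²)]
Numerator: 12×9295 − 342×306 = 6888
Denominator: √[(131160 − 116964)(98208 − 93636)] = √[14196 × 4572] = 8056.3088
r = 6888 / 8056.3088 ≈ 0.8550

0.8550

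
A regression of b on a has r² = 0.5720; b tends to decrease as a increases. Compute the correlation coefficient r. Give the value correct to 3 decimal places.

|r| = √0.5720 = 0.756
The association is negative, so r = −0.756.

-0.756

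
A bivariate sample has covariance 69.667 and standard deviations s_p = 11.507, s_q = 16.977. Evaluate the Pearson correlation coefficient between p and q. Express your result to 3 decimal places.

r = Cov(p,q) / (s_p · s_q) = 69.667 / (11.507 × 16.977)
  = 69.667 / 195.3543 ≈ 0.357

0.357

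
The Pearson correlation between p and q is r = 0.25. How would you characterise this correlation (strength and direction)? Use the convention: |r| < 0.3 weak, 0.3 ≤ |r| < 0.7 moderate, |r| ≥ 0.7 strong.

r = 0.25 > 0 so the relationship is positive.
|r| = 0.25, which falls in the weak range.

weak positive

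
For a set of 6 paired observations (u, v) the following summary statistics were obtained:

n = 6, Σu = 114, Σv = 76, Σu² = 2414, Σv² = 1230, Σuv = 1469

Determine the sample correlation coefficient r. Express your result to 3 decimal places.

r = (nΣuv − ΣuΣv) / √[(nΣu² − (Σu)²)(nΣv² − (Σv)²)]
Numerator: 6×1469 − 114×76 = 150
Denominator: √[(14484 − 12996)(7380 − 5776)] = √[1488 × 1604] = 1544.9116
r = 150 / 1544.9116 ≈ 0.097

0.097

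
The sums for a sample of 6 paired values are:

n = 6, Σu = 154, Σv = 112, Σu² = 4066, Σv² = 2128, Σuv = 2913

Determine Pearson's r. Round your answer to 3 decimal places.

0.589

r = (nΣuv − ΣuΣv) / √[(nΣu² − (Σu)²)(nΣv² − (Σv)²)]
Numerator: 6×2913 − 154×112 = 230
Denominator: √[(24396 − 23716)(12768 − 12544)] = √[680 × 224] = 390.2819
r = 230 / 390.2819 ≈ 0.589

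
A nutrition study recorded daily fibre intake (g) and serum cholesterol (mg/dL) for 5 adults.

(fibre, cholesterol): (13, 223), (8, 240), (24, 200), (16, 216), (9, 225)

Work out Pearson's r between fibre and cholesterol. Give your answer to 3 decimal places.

-0.950

n = 5, Σx = 70, Σy = 1104, Σx² = 1146, Σy² = 244610, Σxy = 15100
nΣxy − ΣxΣy = 75500 − 77280 = -1780
nΣx² − (Σx)² = 5730 − 4900 = 830; nΣy² − (Σy)² = 1223050 − 1218816 = 4234
r = -1780 / √(830 × 4234) = -1780 / 1874.6253 ≈ -0.950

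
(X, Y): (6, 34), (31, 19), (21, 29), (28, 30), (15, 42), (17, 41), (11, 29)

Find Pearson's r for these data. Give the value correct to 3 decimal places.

-0.565

n = 7, ΣX = 129, ΣY = 224, ΣX² = 2857, ΣY² = 7544, ΣXY = 3888
nΣXY − ΣXΣY = 27216 − 28896 = -1680
nΣX² − (ΣX)² = 19999 − 16641 = 3358; nΣY² − (ΣY)² = 52808 − 50176 = 2632
r = -1680 / √(3358 × 2632) = -1680 / 2972.9204 ≈ -0.565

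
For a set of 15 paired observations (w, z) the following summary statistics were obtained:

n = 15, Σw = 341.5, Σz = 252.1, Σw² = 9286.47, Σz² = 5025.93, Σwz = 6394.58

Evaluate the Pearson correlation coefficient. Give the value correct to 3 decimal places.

r = (nΣwz − ΣwΣz) / √[(nΣw² − (Σw)²)(nΣz² − (Σz)²)]
Numerator: 15×6394.58 − 341.5×252.1 = 9826.55
Denominator: √[(139297.05 − 116622.25)(75388.95 − 63554.41)] = √[22674.8 × 11834.54] = 16381.2645
r = 9826.55 / 16381.2645 ≈ 0.600

0.600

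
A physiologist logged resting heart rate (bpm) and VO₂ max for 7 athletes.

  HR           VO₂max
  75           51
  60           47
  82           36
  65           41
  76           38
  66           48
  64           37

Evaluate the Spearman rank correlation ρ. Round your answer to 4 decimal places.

Rank HR: 5, 1, 7, 3, 6, 4, 2
Rank VO₂max: 7, 5, 1, 4, 3, 6, 2
d = rank(HR) − rank(VO₂max): -2, -4, 6, -1, 3, -2, 0; Σd² = 70
ρ = 1 − 6Σd² / [n(n²−1)] = 1 − 6×70 / (7×48) = 1 − 420/336 ≈ -0.2500

-0.2500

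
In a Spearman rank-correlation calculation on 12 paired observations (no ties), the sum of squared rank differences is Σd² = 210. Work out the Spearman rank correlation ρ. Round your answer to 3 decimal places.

0.266

ρ = 1 − 6Σd² / [n(n²−1)] = 1 − 6×210 / (12×143)
  = 1 − 1260/1716 = 1 − 0.7343 ≈ 0.266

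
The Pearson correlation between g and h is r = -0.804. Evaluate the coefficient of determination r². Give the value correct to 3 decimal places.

0.646

r² = (-0.804)² = 0.646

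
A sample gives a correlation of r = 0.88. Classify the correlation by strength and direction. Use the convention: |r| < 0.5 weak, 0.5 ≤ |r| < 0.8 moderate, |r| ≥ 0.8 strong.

strong positive

r = 0.88 > 0 so the relationship is positive.
|r| = 0.88, which falls in the strong range.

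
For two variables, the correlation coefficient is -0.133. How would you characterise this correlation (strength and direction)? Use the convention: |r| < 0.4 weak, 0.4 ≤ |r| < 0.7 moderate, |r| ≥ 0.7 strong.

weak negative

r = -0.133 < 0 so the relationship is negative.
|r| = 0.133, which falls in the weak range.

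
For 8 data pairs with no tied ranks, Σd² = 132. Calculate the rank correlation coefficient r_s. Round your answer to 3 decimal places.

ρ = 1 − 6Σd² / [n(n²−1)] = 1 − 6×132 / (8×63)
  = 1 − 792/504 = 1 − 1.5714 ≈ -0.571

-0.571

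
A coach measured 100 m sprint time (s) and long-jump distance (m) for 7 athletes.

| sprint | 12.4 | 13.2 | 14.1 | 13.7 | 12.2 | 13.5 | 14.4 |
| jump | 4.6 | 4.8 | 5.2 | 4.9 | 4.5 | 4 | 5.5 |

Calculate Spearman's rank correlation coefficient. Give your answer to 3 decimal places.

Rank sprint: 2, 3, 6, 5, 1, 4, 7
Rank jump: 3, 4, 6, 5, 2, 1, 7
d = rank(sprint) − rank(jump): -1, -1, 0, 0, -1, 3, 0; Σd² = 12
ρ = 1 − 6Σd² / [n(n²−1)] = 1 − 6×12 / (7×48) = 1 − 72/336 ≈ 0.786

0.786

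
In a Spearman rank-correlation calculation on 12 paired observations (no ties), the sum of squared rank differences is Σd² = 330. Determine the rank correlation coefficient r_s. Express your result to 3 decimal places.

ρ = 1 − 6Σd² / [n(n²−1)] = 1 − 6×330 / (12×143)
  = 1 − 1980/1716 = 1 − 1.1538 ≈ -0.154

-0.154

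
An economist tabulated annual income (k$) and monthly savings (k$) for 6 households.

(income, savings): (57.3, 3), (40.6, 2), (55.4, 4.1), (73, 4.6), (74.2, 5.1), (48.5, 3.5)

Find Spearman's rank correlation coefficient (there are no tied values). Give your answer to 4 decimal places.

0.8286

Rank income: 4, 1, 3, 5, 6, 2
Rank savings: 2, 1, 4, 5, 6, 3
d = rank(income) − rank(savings): 2, 0, -1, 0, 0, -1; Σd² = 6
ρ = 1 − 6Σd² / [n(n²−1)] = 1 − 6×6 / (6×35) = 1 − 36/210 ≈ 0.8286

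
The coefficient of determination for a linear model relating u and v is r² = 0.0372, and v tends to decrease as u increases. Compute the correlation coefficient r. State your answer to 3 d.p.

|r| = √0.0372 = 0.193
The association is negative, so r = −0.193.

-0.193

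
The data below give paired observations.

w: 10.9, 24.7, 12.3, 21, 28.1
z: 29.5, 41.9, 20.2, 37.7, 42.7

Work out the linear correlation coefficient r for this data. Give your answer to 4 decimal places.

0.9024

n = 5, Σw = 97, Σz = 172, Σw² = 2110.8, Σz² = 6278.48, Σwz = 3596.51
nΣwz − ΣwΣz = 17982.55 − 16684 = 1298.55
nΣw² − (Σw)² = 10554 − 9409 = 1145; nΣz² − (Σz)² = 31392.4 − 29584 = 1808.4
r = 1298.55 / √(1145 × 1808.4) = 1298.55 / 1438.9642 ≈ 0.9024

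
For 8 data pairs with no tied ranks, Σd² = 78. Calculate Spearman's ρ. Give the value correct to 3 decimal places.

ρ = 1 − 6Σd² / [n(n²−1)] = 1 − 6×78 / (8×63)
  = 1 − 468/504 = 1 − 0.9286 ≈ 0.071

0.071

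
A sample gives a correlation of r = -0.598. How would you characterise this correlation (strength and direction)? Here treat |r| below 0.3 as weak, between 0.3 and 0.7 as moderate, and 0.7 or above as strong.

moderate negative

r = -0.598 < 0 so the relationship is negative.
|r| = 0.598, which falls in the moderate range.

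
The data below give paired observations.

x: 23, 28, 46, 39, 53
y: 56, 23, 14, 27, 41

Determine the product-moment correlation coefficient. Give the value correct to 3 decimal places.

-0.347

n = 5, Σx = 189, Σy = 161, Σx² = 7759, Σy² = 6271, Σxy = 5802
nΣxy − ΣxΣy = 29010 − 30429 = -1419
nΣx² − (Σx)² = 38795 − 35721 = 3074; nΣy² − (Σy)² = 31355 − 25921 = 5434
r = -1419 / √(3074 × 5434) = -1419 / 4087.0669 ≈ -0.347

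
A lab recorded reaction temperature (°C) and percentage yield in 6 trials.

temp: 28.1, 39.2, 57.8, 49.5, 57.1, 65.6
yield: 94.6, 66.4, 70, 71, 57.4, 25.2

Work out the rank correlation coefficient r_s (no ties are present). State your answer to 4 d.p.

-0.7143

Rank temp: 1, 2, 5, 3, 4, 6
Rank yield: 6, 3, 4, 5, 2, 1
d = rank(temp) − rank(yield): -5, -1, 1, -2, 2, 5; Σd² = 60
ρ = 1 − 6Σd² / [n(n²−1)] = 1 − 6×60 / (6×35) = 1 − 360/210 ≈ -0.7143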